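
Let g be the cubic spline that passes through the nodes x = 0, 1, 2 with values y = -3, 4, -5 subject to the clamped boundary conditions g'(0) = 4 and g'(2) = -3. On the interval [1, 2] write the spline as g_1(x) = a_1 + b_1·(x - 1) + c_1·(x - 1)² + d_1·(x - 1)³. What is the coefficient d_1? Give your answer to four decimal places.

With M_i denoting the second derivative at x_i, h_i = 1, 1, and Δ_i = (y_(i+1) − y_i)/h_i = 7, -9:
  1·M_0 + 4·M_1 + 1·M_2 = 6(Δ_1 - Δ_0) = -96
Clamped end conditions give two more equations: 2h_0·M_0 + h_0·M_1 = 6(Δ_0 - g'(0)) = 18 and h_1·M_1 + 2h_1·M_2 = 6(g'(2) - Δ_1) = 36.
Solving the tridiagonal system: M_0 = 59/2, M_1 = -41, M_2 = 77/2.
On [1, 2], with g_1(x) = a_1 + b_1·(x - 1) + c_1·(x - 1)² + d_1·(x - 1)³: c_1 = M_1/2 = -41/2, d_1 = (M_2 - M_1)/(6h_1) = 53/4, b_1 = Δ_1 - h_1(2M_1 + M_2)/6 = -7/4.

13.2500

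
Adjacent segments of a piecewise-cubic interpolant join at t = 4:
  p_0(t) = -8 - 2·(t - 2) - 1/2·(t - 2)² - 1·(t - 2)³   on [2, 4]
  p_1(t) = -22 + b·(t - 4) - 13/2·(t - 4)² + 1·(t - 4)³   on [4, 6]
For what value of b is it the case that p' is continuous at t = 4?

p_0'(t) = -2 - 1·(t - 2) - 3·(t - 2)², so p_0'(4) = -16. On the right, p_1'(4) = b, so b = -16.

-16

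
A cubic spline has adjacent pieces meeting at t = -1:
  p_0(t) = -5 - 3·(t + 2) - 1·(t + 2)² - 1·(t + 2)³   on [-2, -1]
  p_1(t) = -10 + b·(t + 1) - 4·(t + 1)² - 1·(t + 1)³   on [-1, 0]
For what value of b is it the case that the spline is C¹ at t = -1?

-8

p_0'(t) = -3 - 2·(t + 2) - 3·(t + 2)², so p_0'(-1) = -8. On the right, p_1'(-1) = b, so b = -8.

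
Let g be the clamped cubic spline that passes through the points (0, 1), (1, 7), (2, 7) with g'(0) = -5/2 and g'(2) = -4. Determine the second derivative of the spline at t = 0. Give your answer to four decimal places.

33.7500

With M_i denoting the second derivative at x_i, h_i = 1, 1, and Δ_i = (y_(i+1) − y_i)/h_i = 6, 0:
  1·M_0 + 4·M_1 + 1·M_2 = 6(Δ_1 - Δ_0) = -36
Clamped end conditions give two more equations: 2h_0·M_0 + h_0·M_1 = 6(Δ_0 - g'(0)) = 51 and h_1·M_1 + 2h_1·M_2 = 6(g'(2) - Δ_1) = -24.
Solving the tridiagonal system: M_0 = 135/4, M_1 = -33/2, M_2 = -15/4.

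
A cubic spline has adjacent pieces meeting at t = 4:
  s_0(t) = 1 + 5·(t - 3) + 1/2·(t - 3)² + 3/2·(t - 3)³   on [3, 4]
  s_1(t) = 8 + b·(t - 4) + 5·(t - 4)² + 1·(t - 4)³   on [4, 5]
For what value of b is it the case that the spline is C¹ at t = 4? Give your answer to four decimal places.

s_0'(t) = 5 + 1·(t - 3) + 9/2·(t - 3)², so s_0'(4) = 21/2. On the right, s_1'(4) = b, so b = 21/2.

10.5000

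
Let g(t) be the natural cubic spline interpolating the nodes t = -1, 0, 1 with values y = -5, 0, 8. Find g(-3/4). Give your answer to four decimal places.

-3.9258

Put M_i = g'' at the i-th knot. Here h = (1, 1) and Δ = (5, 8), so the interior equations h_(i-1)·M_(i-1) + 2(h_(i-1)+h_i)·M_i + h_i·M_(i+1) = 6(Δ_i − Δ_(i-1)) read
  1·M_0 + 4·M_1 + 1·M_2 = 6(Δ_1 - Δ_0) = 18
Natural end conditions: M_0 = M_2 = 0.
Forward elimination and back-substitution give M_0 = 0, M_1 = 9/2, M_2 = 0.
On [-1, 0], g(t) = -5 + 17/4·(t + 1) + 0·(t + 1)² + 3/4·(t + 1)³.
With (t + 1) = 1/4: g(-3/4) = -1005/256.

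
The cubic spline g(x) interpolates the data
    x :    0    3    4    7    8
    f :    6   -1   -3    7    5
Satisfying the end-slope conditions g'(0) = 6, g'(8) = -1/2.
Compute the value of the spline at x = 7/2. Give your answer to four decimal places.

With M_i denoting the second derivative at x_i, h_i = 3, 1, 3, 1, and Δ_i = (y_(i+1) − y_i)/h_i = -7/3, -2, 10/3, -2:
  3·M_0 + 8·M_1 + 1·M_2 = 6(Δ_1 - Δ_0) = 2
  1·M_1 + 8·M_2 + 3·M_3 = 6(Δ_2 - Δ_1) = 32
  3·M_2 + 8·M_3 + 1·M_4 = 6(Δ_3 - Δ_2) = -32
Clamped end conditions give two more equations: 2h_0·M_0 + h_0·M_1 = 6(Δ_0 - g'(0)) = -50 and h_3·M_3 + 2h_3·M_4 = 6(g'(8) - Δ_3) = 9.
Forward elimination and back-substitution give M_0 = -4285/432, M_1 = 685/216, M_2 = 2759/432, M_3 = -1603/216, M_4 = 3547/432.
On [3, 4], g(x) = -1 - 1187/288·(x - 3) + 685/432·(x - 3)² + 463/864·(x - 3)³.
With (x - 3) = 1/2: g(7/2) = -17953/6912.

-2.5974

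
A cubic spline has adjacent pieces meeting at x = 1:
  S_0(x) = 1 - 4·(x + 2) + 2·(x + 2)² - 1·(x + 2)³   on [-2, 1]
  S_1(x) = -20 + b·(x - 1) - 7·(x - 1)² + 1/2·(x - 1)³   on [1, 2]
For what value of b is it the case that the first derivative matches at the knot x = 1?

S_0'(x) = -4 + 4·(x + 2) - 3·(x + 2)², so S_0'(1) = -19. On the right, S_1'(1) = b, so b = -19.

-19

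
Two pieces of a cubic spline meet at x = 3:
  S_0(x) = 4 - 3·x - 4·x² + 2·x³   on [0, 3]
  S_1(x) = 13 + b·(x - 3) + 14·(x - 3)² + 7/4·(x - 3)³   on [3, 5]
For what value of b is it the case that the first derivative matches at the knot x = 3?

S_0'(x) = -3 - 8·x + 6·x², so S_0'(3) = 27. On the right, S_1'(3) = b, so b = 27.

27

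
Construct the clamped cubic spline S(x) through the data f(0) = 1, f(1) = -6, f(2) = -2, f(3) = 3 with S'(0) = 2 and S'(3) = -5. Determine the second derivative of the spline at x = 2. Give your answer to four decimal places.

Put M_i = S'' at the i-th knot. Here h = (1, 1, 1) and Δ = (-7, 4, 5), so the interior equations h_(i-1)·M_(i-1) + 2(h_(i-1)+h_i)·M_i + h_i·M_(i+1) = 6(Δ_i − Δ_(i-1)) read
  1·M_0 + 4·M_1 + 1·M_2 = 6(Δ_1 - Δ_0) = 66
  1·M_1 + 4·M_2 + 1·M_3 = 6(Δ_2 - Δ_1) = 6
Clamped end conditions give two more equations: 2h_0·M_0 + h_0·M_1 = 6(Δ_0 - S'(0)) = -54 and h_2·M_2 + 2h_2·M_3 = 6(S'(3) - Δ_2) = -60.
Forward elimination and back-substitution give M_0 = -598/15, M_1 = 386/15, M_2 = 44/15, M_3 = -472/15.

2.9333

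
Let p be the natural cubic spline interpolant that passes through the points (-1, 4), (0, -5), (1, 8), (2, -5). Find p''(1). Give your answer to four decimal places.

Write M_i for p''(x_i). With h_i = 1, 1, 1 and divided differences Δ_i = -9, 13, -13, the continuity of p' gives the tridiagonal system
  1·M_0 + 4·M_1 + 1·M_2 = 6(Δ_1 - Δ_0) = 132
  1·M_1 + 4·M_2 + 1·M_3 = 6(Δ_2 - Δ_1) = -156
Natural end conditions: M_0 = M_3 = 0.
Forward elimination and back-substitution give M_0 = 0, M_1 = 228/5, M_2 = -252/5, M_3 = 0.

-50.4000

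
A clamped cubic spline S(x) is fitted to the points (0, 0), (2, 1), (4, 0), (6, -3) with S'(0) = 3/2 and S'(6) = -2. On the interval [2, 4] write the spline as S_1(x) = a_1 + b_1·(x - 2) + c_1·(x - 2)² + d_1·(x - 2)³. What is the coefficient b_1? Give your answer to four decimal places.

-0.1333

Put M_i = S'' at the i-th knot. Here h = (2, 2, 2) and Δ = (1/2, -1/2, -3/2), so the interior equations h_(i-1)·M_(i-1) + 2(h_(i-1)+h_i)·M_i + h_i·M_(i+1) = 6(Δ_i − Δ_(i-1)) read
  2·M_0 + 8·M_1 + 2·M_2 = 6(Δ_1 - Δ_0) = -6
  2·M_1 + 8·M_2 + 2·M_3 = 6(Δ_2 - Δ_1) = -6
Clamped end conditions give two more equations: 2h_0·M_0 + h_0·M_1 = 6(Δ_0 - S'(0)) = -6 and h_2·M_2 + 2h_2·M_3 = 6(S'(6) - Δ_2) = -3.
Forward elimination and back-substitution give M_0 = -41/30, M_1 = -4/15, M_2 = -17/30, M_3 = -7/15.
On [2, 4], with S_1(x) = a_1 + b_1·(x - 2) + c_1·(x - 2)² + d_1·(x - 2)³: c_1 = M_1/2 = -2/15, d_1 = (M_2 - M_1)/(6h_1) = -1/40, b_1 = Δ_1 - h_1(2M_1 + M_2)/6 = -2/15.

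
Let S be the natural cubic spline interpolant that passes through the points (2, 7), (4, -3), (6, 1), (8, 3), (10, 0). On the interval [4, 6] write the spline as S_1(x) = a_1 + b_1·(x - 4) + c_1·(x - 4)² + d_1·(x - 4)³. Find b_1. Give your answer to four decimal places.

-1.1964

Write M_i for S''(x_i). With h_i = 2, 2, 2, 2 and divided differences Δ_i = -5, 2, 1, -3/2, the continuity of S' gives the tridiagonal system
  2·M_0 + 8·M_1 + 2·M_2 = 6(Δ_1 - Δ_0) = 42
  2·M_1 + 8·M_2 + 2·M_3 = 6(Δ_2 - Δ_1) = -6
  2·M_2 + 8·M_3 + 2·M_4 = 6(Δ_3 - Δ_2) = -15
Natural end conditions: M_0 = M_4 = 0.
Hence M_0 = 0, M_1 = 639/112, M_2 = -51/28, M_3 = -159/112, M_4 = 0.
On [4, 6], with S_1(x) = a_1 + b_1·(x - 4) + c_1·(x - 4)² + d_1·(x - 4)³: c_1 = M_1/2 = 639/224, d_1 = (M_2 - M_1)/(6h_1) = -281/448, b_1 = Δ_1 - h_1(2M_1 + M_2)/6 = -67/56.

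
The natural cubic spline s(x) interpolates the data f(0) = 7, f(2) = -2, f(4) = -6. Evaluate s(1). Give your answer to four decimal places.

Put M_i = s'' at the i-th knot. Here h = (2, 2) and Δ = (-9/2, -2), so the interior equations h_(i-1)·M_(i-1) + 2(h_(i-1)+h_i)·M_i + h_i·M_(i+1) = 6(Δ_i − Δ_(i-1)) read
  2·M_0 + 8·M_1 + 2·M_2 = 6(Δ_1 - Δ_0) = 15
Natural end conditions: M_0 = M_2 = 0.
Hence M_0 = 0, M_1 = 15/8, M_2 = 0.
On [0, 2], s(x) = 7 - 41/8·x + 0·x² + 5/32·x³.
With x = 1: s(1) = 65/32.

2.0313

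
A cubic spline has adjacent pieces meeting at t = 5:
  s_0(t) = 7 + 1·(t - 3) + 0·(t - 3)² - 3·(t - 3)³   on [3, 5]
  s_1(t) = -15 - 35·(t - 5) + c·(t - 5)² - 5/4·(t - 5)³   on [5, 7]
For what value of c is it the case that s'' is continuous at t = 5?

s_0''(t) = 0 - 18·(t - 3), so s_0''(5) = -36. On the right, s_1''(5) = 2c, so c = -18.

-18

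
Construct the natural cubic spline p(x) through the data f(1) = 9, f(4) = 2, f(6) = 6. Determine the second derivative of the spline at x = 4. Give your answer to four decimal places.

With M_i denoting the second derivative at x_i, h_i = 3, 2, and Δ_i = (y_(i+1) − y_i)/h_i = -7/3, 2:
  3·M_0 + 10·M_1 + 2·M_2 = 6(Δ_1 - Δ_0) = 26
Natural end conditions: M_0 = M_2 = 0.
Solving the tridiagonal system: M_0 = 0, M_1 = 13/5, M_2 = 0.

2.6000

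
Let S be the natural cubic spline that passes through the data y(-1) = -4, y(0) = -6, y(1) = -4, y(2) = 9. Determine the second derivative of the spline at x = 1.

16

Write m_i for S''(x_i). With h_i = 1, 1, 1 and divided differences Δ_i = -2, 2, 13, the continuity of S' gives the tridiagonal system
  1·m_0 + 4·m_1 + 1·m_2 = 6(Δ_1 - Δ_0) = 24
  1·m_1 + 4·m_2 + 1·m_3 = 6(Δ_2 - Δ_1) = 66
Natural end conditions: m_0 = m_3 = 0.
Hence m_0 = 0, m_1 = 2, m_2 = 16, m_3 = 0.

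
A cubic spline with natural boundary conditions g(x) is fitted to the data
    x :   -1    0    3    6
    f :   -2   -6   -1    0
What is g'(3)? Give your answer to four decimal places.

2.2414

Let m_i = g''(x_i). Step sizes h_i = 1, 3, 3; slopes of the chords Δ_i = (y_(i+1) - y_i)/h_i = -4, 5/3, 1/3.
  1·m_0 + 8·m_1 + 3·m_2 = 6(Δ_1 - Δ_0) = 34
  3·m_1 + 12·m_2 + 3·m_3 = 6(Δ_2 - Δ_1) = -8
Natural end conditions: m_0 = m_3 = 0.
Solving: m_0 = 0, m_1 = 144/29, m_2 = -166/87, m_3 = 0.
On [3, 6], g'(x) = b_2 + 2c_2·(x - 3) + 3d_2·(x - 3)² with b_2 = Δ_2 - h_2(2m_2 + m_3)/6 = 65/29, c_2 = m_2/2 = -83/87, d_2 = (m_3 - m_2)/(6h_2) = 83/783. So g'(3) = 65/29.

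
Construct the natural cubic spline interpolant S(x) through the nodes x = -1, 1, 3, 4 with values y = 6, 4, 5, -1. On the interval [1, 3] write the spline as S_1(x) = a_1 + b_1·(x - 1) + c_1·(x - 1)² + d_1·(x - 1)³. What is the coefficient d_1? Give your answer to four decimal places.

Put m_i = S'' at the i-th knot. Here h = (2, 2, 1) and Δ = (-1, 1/2, -6), so the interior equations h_(i-1)·m_(i-1) + 2(h_(i-1)+h_i)·m_i + h_i·m_(i+1) = 6(Δ_i − Δ_(i-1)) read
  2·m_0 + 8·m_1 + 2·m_2 = 6(Δ_1 - Δ_0) = 9
  2·m_1 + 6·m_2 + 1·m_3 = 6(Δ_2 - Δ_1) = -39
Natural end conditions: m_0 = m_3 = 0.
Hence m_0 = 0, m_1 = 3, m_2 = -15/2, m_3 = 0.
On [1, 3], with S_1(x) = a_1 + b_1·(x - 1) + c_1·(x - 1)² + d_1·(x - 1)³: c_1 = m_1/2 = 3/2, d_1 = (m_2 - m_1)/(6h_1) = -7/8, b_1 = Δ_1 - h_1(2m_1 + m_2)/6 = 1.

-0.8750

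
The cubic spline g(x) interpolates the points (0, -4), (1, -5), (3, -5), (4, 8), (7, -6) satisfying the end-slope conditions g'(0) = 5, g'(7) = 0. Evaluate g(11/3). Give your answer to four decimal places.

4.1226

Let σ_i = g''(x_i). Step sizes h_i = 1, 2, 1, 3; slopes of the chords Δ_i = (y_(i+1) - y_i)/h_i = -1, 0, 13, -14/3.
  1·σ_0 + 6·σ_1 + 2·σ_2 = 6(Δ_1 - Δ_0) = 6
  2·σ_1 + 6·σ_2 + 1·σ_3 = 6(Δ_2 - Δ_1) = 78
  1·σ_2 + 8·σ_3 + 3·σ_4 = 6(Δ_3 - Δ_2) = -106
Clamped end conditions give two more equations: 2h_0·σ_0 + h_0·σ_1 = 6(Δ_0 - g'(0)) = -36 and h_3·σ_3 + 2h_3·σ_4 = 6(g'(7) - Δ_3) = 28.
Hence σ_0 = -1041/61, σ_1 = -114/61, σ_2 = 2091/122, σ_3 = -1287/61, σ_4 = 5569/366.
On [3, 4], g(x) = -5 + 659/61·(x - 3) + 2091/244·(x - 3)² - 1555/244·(x - 3)³.
With (x - 3) = 2/3: g(11/3) = 6790/1647.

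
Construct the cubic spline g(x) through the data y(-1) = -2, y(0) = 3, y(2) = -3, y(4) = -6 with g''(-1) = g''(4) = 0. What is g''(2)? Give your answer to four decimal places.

3.4091

Put M_i = g'' at the i-th knot. Here h = (1, 2, 2) and Δ = (5, -3, -3/2), so the interior equations h_(i-1)·M_(i-1) + 2(h_(i-1)+h_i)·M_i + h_i·M_(i+1) = 6(Δ_i − Δ_(i-1)) read
  1·M_0 + 6·M_1 + 2·M_2 = 6(Δ_1 - Δ_0) = -48
  2·M_1 + 8·M_2 + 2·M_3 = 6(Δ_2 - Δ_1) = 9
Natural end conditions: M_0 = M_3 = 0.
Forward elimination and back-substitution give M_0 = 0, M_1 = -201/22, M_2 = 75/22, M_3 = 0.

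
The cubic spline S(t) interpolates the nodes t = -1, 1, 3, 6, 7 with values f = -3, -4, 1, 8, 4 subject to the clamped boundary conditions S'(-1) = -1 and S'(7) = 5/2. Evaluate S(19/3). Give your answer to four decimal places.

6.0188

Put M_i = S'' at the i-th knot. Here h = (2, 2, 3, 1) and Δ = (-1/2, 5/2, 7/3, -4), so the interior equations h_(i-1)·M_(i-1) + 2(h_(i-1)+h_i)·M_i + h_i·M_(i+1) = 6(Δ_i − Δ_(i-1)) read
  2·M_0 + 8·M_1 + 2·M_2 = 6(Δ_1 - Δ_0) = 18
  2·M_1 + 10·M_2 + 3·M_3 = 6(Δ_2 - Δ_1) = -1
  3·M_2 + 8·M_3 + 1·M_4 = 6(Δ_3 - Δ_2) = -38
Clamped end conditions give two more equations: 2h_0·M_0 + h_0·M_1 = 6(Δ_0 - S'(-1)) = 3 and h_3·M_3 + 2h_3·M_4 = 6(S'(7) - Δ_3) = 39.
Solving: M_0 = -37/288, M_1 = 253/144, M_2 = 605/288, M_3 = -1225/144, M_4 = 6841/288.
On [6, 7], S(t) = 8 - 2951/576·(t - 6) - 1225/288·(t - 6)² + 3097/576·(t - 6)³.
With (t - 6) = 1/3: S(19/3) = 23401/3888.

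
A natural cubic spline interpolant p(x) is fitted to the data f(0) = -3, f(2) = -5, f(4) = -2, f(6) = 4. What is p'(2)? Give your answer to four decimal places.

With m_i denoting the second derivative at x_i, h_i = 2, 2, 2, and Δ_i = (y_(i+1) − y_i)/h_i = -1, 3/2, 3:
  2·m_0 + 8·m_1 + 2·m_2 = 6(Δ_1 - Δ_0) = 15
  2·m_1 + 8·m_2 + 2·m_3 = 6(Δ_2 - Δ_1) = 9
Natural end conditions: m_0 = m_3 = 0.
Solving: m_0 = 0, m_1 = 17/10, m_2 = 7/10, m_3 = 0.
On [2, 4], p'(x) = b_1 + 2c_1·(x - 2) + 3d_1·(x - 2)² with b_1 = Δ_1 - h_1(2m_1 + m_2)/6 = 2/15, c_1 = m_1/2 = 17/20, d_1 = (m_2 - m_1)/(6h_1) = -1/12. So p'(2) = 2/15.

0.1333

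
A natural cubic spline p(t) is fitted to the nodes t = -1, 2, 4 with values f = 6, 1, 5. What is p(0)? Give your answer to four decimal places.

3.3556

With σ_i denoting the second derivative at x_i, h_i = 3, 2, and Δ_i = (y_(i+1) − y_i)/h_i = -5/3, 2:
  3·σ_0 + 10·σ_1 + 2·σ_2 = 6(Δ_1 - Δ_0) = 22
Natural end conditions: σ_0 = σ_2 = 0.
Forward elimination and back-substitution give σ_0 = 0, σ_1 = 11/5, σ_2 = 0.
On [-1, 2], p(t) = 6 - 83/30·(t + 1) + 0·(t + 1)² + 11/90·(t + 1)³.
With (t + 1) = 1: p(0) = 151/45.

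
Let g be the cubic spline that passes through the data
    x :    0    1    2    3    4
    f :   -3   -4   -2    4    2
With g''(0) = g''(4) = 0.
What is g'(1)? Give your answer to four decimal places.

Put σ_i = g'' at the i-th knot. Here h = (1, 1, 1, 1) and Δ = (-1, 2, 6, -2), so the interior equations h_(i-1)·σ_(i-1) + 2(h_(i-1)+h_i)·σ_i + h_i·σ_(i+1) = 6(Δ_i − Δ_(i-1)) read
  1·σ_0 + 4·σ_1 + 1·σ_2 = 6(Δ_1 - Δ_0) = 18
  1·σ_1 + 4·σ_2 + 1·σ_3 = 6(Δ_2 - Δ_1) = 24
  1·σ_2 + 4·σ_3 + 1·σ_4 = 6(Δ_3 - Δ_2) = -48
Natural end conditions: σ_0 = σ_4 = 0.
Hence σ_0 = 0, σ_1 = 9/4, σ_2 = 9, σ_3 = -57/4, σ_4 = 0.
On [1, 2], g'(x) = b_1 + 2c_1·(x - 1) + 3d_1·(x - 1)² with b_1 = Δ_1 - h_1(2σ_1 + σ_2)/6 = -1/4, c_1 = σ_1/2 = 9/8, d_1 = (σ_2 - σ_1)/(6h_1) = 9/8. So g'(1) = -1/4.

-0.2500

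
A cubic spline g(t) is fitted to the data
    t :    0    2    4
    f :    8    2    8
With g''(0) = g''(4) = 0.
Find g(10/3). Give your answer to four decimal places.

5.1111

Let m_i = g''(x_i). Step sizes h_i = 2, 2; slopes of the chords Δ_i = (y_(i+1) - y_i)/h_i = -3, 3.
  2·m_0 + 8·m_1 + 2·m_2 = 6(Δ_1 - Δ_0) = 36
Natural end conditions: m_0 = m_2 = 0.
Hence m_0 = 0, m_1 = 9/2, m_2 = 0.
On [2, 4], g(t) = 2 + 0·(t - 2) + 9/4·(t - 2)² - 3/8·(t - 2)³.
With (t - 2) = 4/3: g(10/3) = 46/9.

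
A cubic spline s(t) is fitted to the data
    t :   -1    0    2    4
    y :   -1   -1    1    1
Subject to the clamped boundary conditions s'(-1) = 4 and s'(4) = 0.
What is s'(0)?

Put m_i = s'' at the i-th knot. Here h = (1, 2, 2) and Δ = (0, 1, 0), so the interior equations h_(i-1)·m_(i-1) + 2(h_(i-1)+h_i)·m_i + h_i·m_(i+1) = 6(Δ_i − Δ_(i-1)) read
  1·m_0 + 6·m_1 + 2·m_2 = 6(Δ_1 - Δ_0) = 6
  2·m_1 + 8·m_2 + 2·m_3 = 6(Δ_2 - Δ_1) = -6
Clamped end conditions give two more equations: 2h_0·m_0 + h_0·m_1 = 6(Δ_0 - s'(-1)) = -24 and h_2·m_2 + 2h_2·m_3 = 6(s'(4) - Δ_2) = 0.
Solving: m_0 = -14, m_1 = 4, m_2 = -2, m_3 = 1.
On [0, 2], s'(t) = b_1 + 2c_1·t + 3d_1·t² with b_1 = Δ_1 - h_1(2m_1 + m_2)/6 = -1, c_1 = m_1/2 = 2, d_1 = (m_2 - m_1)/(6h_1) = -1/2. So s'(0) = -1.

-1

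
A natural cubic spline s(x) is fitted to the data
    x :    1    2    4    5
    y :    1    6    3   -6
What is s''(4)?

-6

Write m_i for s''(x_i). With h_i = 1, 2, 1 and divided differences Δ_i = 5, -3/2, -9, the continuity of s' gives the tridiagonal system
  1·m_0 + 6·m_1 + 2·m_2 = 6(Δ_1 - Δ_0) = -39
  2·m_1 + 6·m_2 + 1·m_3 = 6(Δ_2 - Δ_1) = -45
Natural end conditions: m_0 = m_3 = 0.
Solving: m_0 = 0, m_1 = -9/2, m_2 = -6, m_3 = 0.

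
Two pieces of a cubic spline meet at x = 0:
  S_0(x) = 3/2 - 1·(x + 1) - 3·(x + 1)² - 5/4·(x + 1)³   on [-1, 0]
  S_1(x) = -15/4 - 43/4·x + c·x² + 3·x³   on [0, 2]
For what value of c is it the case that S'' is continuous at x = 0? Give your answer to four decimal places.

-6.7500

S_0''(x) = -6 - 15/2·(x + 1), so S_0''(0) = -27/2. On the right, S_1''(0) = 2c, so c = -27/4.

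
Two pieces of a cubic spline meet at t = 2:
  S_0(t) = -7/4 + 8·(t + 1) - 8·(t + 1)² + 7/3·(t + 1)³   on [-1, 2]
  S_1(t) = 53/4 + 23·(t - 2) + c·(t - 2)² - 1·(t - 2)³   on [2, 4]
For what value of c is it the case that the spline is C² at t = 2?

13

S_0''(t) = -16 + 14·(t + 1), so S_0''(2) = 26. On the right, S_1''(2) = 2c, so c = 13.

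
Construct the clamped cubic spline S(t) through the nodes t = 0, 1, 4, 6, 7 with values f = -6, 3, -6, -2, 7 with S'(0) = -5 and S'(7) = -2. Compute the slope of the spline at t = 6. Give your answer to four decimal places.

With M_i denoting the second derivative at x_i, h_i = 1, 3, 2, 1, and Δ_i = (y_(i+1) − y_i)/h_i = 9, -3, 2, 9:
  1·M_0 + 8·M_1 + 3·M_2 = 6(Δ_1 - Δ_0) = -72
  3·M_1 + 10·M_2 + 2·M_3 = 6(Δ_2 - Δ_1) = 30
  2·M_2 + 6·M_3 + 1·M_4 = 6(Δ_3 - Δ_2) = 42
Clamped end conditions give two more equations: 2h_0·M_0 + h_0·M_1 = 6(Δ_0 - S'(0)) = 84 and h_3·M_3 + 2h_3·M_4 = 6(S'(7) - Δ_3) = -66.
Hence M_0 = 3759/74, M_1 = -651/37, M_2 = 443/74, M_3 = 424/37, M_4 = -1433/37.
On [6, 7], S'(t) = b_3 + 2c_3·(t - 6) + 3d_3·(t - 6)² with b_3 = Δ_3 - h_3(2M_3 + M_4)/6 = 861/74, c_3 = M_3/2 = 212/37, d_3 = (M_4 - M_3)/(6h_3) = -619/74. So S'(6) = 861/74.

11.6351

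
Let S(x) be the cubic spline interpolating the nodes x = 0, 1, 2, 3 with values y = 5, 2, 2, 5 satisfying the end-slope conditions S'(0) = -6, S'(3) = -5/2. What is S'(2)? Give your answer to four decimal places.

3.2667

Put M_i = S'' at the i-th knot. Here h = (1, 1, 1) and Δ = (-3, 0, 3), so the interior equations h_(i-1)·M_(i-1) + 2(h_(i-1)+h_i)·M_i + h_i·M_(i+1) = 6(Δ_i − Δ_(i-1)) read
  1·M_0 + 4·M_1 + 1·M_2 = 6(Δ_1 - Δ_0) = 18
  1·M_1 + 4·M_2 + 1·M_3 = 6(Δ_2 - Δ_1) = 18
Clamped end conditions give two more equations: 2h_0·M_0 + h_0·M_1 = 6(Δ_0 - S'(0)) = 18 and h_2·M_2 + 2h_2·M_3 = 6(S'(3) - Δ_2) = -33.
Solving: M_0 = 137/15, M_1 = -4/15, M_2 = 149/15, M_3 = -322/15.
On [2, 3], S'(x) = b_2 + 2c_2·(x - 2) + 3d_2·(x - 2)² with b_2 = Δ_2 - h_2(2M_2 + M_3)/6 = 49/15, c_2 = M_2/2 = 149/30, d_2 = (M_3 - M_2)/(6h_2) = -157/30. So S'(2) = 49/15.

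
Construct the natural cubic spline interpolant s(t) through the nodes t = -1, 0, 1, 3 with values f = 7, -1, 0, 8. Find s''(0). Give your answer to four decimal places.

With M_i denoting the second derivative at x_i, h_i = 1, 1, 2, and Δ_i = (y_(i+1) − y_i)/h_i = -8, 1, 4:
  1·M_0 + 4·M_1 + 1·M_2 = 6(Δ_1 - Δ_0) = 54
  1·M_1 + 6·M_2 + 2·M_3 = 6(Δ_2 - Δ_1) = 18
Natural end conditions: M_0 = M_3 = 0.
Forward elimination and back-substitution give M_0 = 0, M_1 = 306/23, M_2 = 18/23, M_3 = 0.

13.3043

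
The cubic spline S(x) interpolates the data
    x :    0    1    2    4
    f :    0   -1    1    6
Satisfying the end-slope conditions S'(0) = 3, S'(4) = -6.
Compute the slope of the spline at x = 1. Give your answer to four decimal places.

-1.1591

With M_i denoting the second derivative at x_i, h_i = 1, 1, 2, and Δ_i = (y_(i+1) − y_i)/h_i = -1, 2, 5/2:
  1·M_0 + 4·M_1 + 1·M_2 = 6(Δ_1 - Δ_0) = 18
  1·M_1 + 6·M_2 + 2·M_3 = 6(Δ_2 - Δ_1) = 3
Clamped end conditions give two more equations: 2h_0·M_0 + h_0·M_1 = 6(Δ_0 - S'(0)) = -24 and h_2·M_2 + 2h_2·M_3 = 6(S'(4) - Δ_2) = -51.
Forward elimination and back-substitution give M_0 = -345/22, M_1 = 81/11, M_2 = 93/22, M_3 = -327/22.
On [1, 2], S'(x) = b_1 + 2c_1·(x - 1) + 3d_1·(x - 1)² with b_1 = Δ_1 - h_1(2M_1 + M_2)/6 = -51/44, c_1 = M_1/2 = 81/22, d_1 = (M_2 - M_1)/(6h_1) = -23/44. So S'(1) = -51/44.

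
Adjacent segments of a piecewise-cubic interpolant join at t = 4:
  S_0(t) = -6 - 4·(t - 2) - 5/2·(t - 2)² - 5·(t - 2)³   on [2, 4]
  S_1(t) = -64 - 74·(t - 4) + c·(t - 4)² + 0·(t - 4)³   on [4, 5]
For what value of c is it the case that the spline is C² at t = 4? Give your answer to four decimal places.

S_0''(t) = -5 - 30·(t - 2), so S_0''(4) = -65. On the right, S_1''(4) = 2c, so c = -65/2.

-32.5000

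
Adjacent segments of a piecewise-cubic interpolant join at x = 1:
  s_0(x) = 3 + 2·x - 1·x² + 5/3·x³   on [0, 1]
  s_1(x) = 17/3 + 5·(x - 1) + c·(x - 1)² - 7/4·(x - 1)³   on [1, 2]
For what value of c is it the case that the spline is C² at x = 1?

4

s_0''(x) = -2 + 10·x, so s_0''(1) = 8. On the right, s_1''(1) = 2c, so c = 4.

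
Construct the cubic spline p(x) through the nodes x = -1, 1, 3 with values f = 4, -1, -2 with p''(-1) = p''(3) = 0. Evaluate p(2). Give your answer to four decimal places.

-1.8750

With M_i denoting the second derivative at x_i, h_i = 2, 2, and Δ_i = (y_(i+1) − y_i)/h_i = -5/2, -1/2:
  2·M_0 + 8·M_1 + 2·M_2 = 6(Δ_1 - Δ_0) = 12
Natural end conditions: M_0 = M_2 = 0.
Forward elimination and back-substitution give M_0 = 0, M_1 = 3/2, M_2 = 0.
On [1, 3], p(x) = -1 - 3/2·(x - 1) + 3/4·(x - 1)² - 1/8·(x - 1)³.
With (x - 1) = 1: p(2) = -15/8.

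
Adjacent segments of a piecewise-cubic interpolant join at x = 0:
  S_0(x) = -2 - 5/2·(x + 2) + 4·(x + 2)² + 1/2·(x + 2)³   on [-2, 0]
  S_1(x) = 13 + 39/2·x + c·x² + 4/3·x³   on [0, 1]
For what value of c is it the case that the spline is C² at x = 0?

S_0''(x) = 8 + 3·(x + 2), so S_0''(0) = 14. On the right, S_1''(0) = 2c, so c = 7.

7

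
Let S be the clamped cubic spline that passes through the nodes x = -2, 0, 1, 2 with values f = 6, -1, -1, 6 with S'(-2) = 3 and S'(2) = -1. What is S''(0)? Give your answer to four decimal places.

4.5909

Let m_i = S''(x_i). Step sizes h_i = 2, 1, 1; slopes of the chords Δ_i = (y_(i+1) - y_i)/h_i = -7/2, 0, 7.
  2·m_0 + 6·m_1 + 1·m_2 = 6(Δ_1 - Δ_0) = 21
  1·m_1 + 4·m_2 + 1·m_3 = 6(Δ_2 - Δ_1) = 42
Clamped end conditions give two more equations: 2h_0·m_0 + h_0·m_1 = 6(Δ_0 - S'(-2)) = -39 and h_2·m_2 + 2h_2·m_3 = 6(S'(2) - Δ_2) = -48.
Forward elimination and back-substitution give m_0 = -265/22, m_1 = 101/22, m_2 = 193/11, m_3 = -721/22.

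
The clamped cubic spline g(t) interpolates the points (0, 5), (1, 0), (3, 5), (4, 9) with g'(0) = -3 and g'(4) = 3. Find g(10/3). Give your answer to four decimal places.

Let m_i = g''(x_i). Step sizes h_i = 1, 2, 1; slopes of the chords Δ_i = (y_(i+1) - y_i)/h_i = -5, 5/2, 4.
  1·m_0 + 6·m_1 + 2·m_2 = 6(Δ_1 - Δ_0) = 45
  2·m_1 + 6·m_2 + 1·m_3 = 6(Δ_2 - Δ_1) = 9
Clamped end conditions give two more equations: 2h_0·m_0 + h_0·m_1 = 6(Δ_0 - g'(0)) = -12 and h_2·m_2 + 2h_2·m_3 = 6(g'(4) - Δ_2) = -6.
Solving: m_0 = -381/35, m_1 = 342/35, m_2 = -48/35, m_3 = -81/35.
On [3, 4], g(t) = 5 + 339/70·(t - 3) - 24/35·(t - 3)² - 11/70·(t - 3)³.
With (t - 3) = 1/3: g(10/3) = 6173/945.

6.5323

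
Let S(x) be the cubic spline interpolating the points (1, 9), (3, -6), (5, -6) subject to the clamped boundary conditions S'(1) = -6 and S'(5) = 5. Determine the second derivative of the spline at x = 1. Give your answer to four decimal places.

-5.1250

With M_i denoting the second derivative at x_i, h_i = 2, 2, and Δ_i = (y_(i+1) − y_i)/h_i = -15/2, 0:
  2·M_0 + 8·M_1 + 2·M_2 = 6(Δ_1 - Δ_0) = 45
Clamped end conditions give two more equations: 2h_0·M_0 + h_0·M_1 = 6(Δ_0 - S'(1)) = -9 and h_1·M_1 + 2h_1·M_2 = 6(S'(5) - Δ_1) = 30.
Hence M_0 = -41/8, M_1 = 23/4, M_2 = 37/8.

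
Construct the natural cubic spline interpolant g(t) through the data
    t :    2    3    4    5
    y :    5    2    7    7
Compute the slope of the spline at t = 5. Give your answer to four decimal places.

Put M_i = g'' at the i-th knot. Here h = (1, 1, 1) and Δ = (-3, 5, 0), so the interior equations h_(i-1)·M_(i-1) + 2(h_(i-1)+h_i)·M_i + h_i·M_(i+1) = 6(Δ_i − Δ_(i-1)) read
  1·M_0 + 4·M_1 + 1·M_2 = 6(Δ_1 - Δ_0) = 48
  1·M_1 + 4·M_2 + 1·M_3 = 6(Δ_2 - Δ_1) = -30
Natural end conditions: M_0 = M_3 = 0.
Forward elimination and back-substitution give M_0 = 0, M_1 = 74/5, M_2 = -56/5, M_3 = 0.
On [4, 5], g'(t) = b_2 + 2c_2·(t - 4) + 3d_2·(t - 4)² with b_2 = Δ_2 - h_2(2M_2 + M_3)/6 = 56/15, c_2 = M_2/2 = -28/5, d_2 = (M_3 - M_2)/(6h_2) = 28/15. So g'(5) = -28/15.

-1.8667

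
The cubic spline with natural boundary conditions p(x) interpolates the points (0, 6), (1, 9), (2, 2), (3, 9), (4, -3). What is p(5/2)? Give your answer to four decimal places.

Put σ_i = p'' at the i-th knot. Here h = (1, 1, 1, 1) and Δ = (3, -7, 7, -12), so the interior equations h_(i-1)·σ_(i-1) + 2(h_(i-1)+h_i)·σ_i + h_i·σ_(i+1) = 6(Δ_i − Δ_(i-1)) read
  1·σ_0 + 4·σ_1 + 1·σ_2 = 6(Δ_1 - Δ_0) = -60
  1·σ_1 + 4·σ_2 + 1·σ_3 = 6(Δ_2 - Δ_1) = 84
  1·σ_2 + 4·σ_3 + 1·σ_4 = 6(Δ_3 - Δ_2) = -114
Natural end conditions: σ_0 = σ_4 = 0.
Solving the tridiagonal system: σ_0 = 0, σ_1 = -675/28, σ_2 = 255/7, σ_3 = -1053/28, σ_4 = 0.
On [2, 3], p(x) = 2 + 9/8·(x - 2) + 255/14·(x - 2)² - 691/56·(x - 2)³.
With (x - 2) = 1/2: p(5/2) = 2497/448.

5.5737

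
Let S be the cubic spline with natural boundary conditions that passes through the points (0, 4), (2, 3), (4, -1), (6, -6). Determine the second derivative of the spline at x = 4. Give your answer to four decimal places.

-0.1000

Put σ_i = S'' at the i-th knot. Here h = (2, 2, 2) and Δ = (-1/2, -2, -5/2), so the interior equations h_(i-1)·σ_(i-1) + 2(h_(i-1)+h_i)·σ_i + h_i·σ_(i+1) = 6(Δ_i − Δ_(i-1)) read
  2·σ_0 + 8·σ_1 + 2·σ_2 = 6(Δ_1 - Δ_0) = -9
  2·σ_1 + 8·σ_2 + 2·σ_3 = 6(Δ_2 - Δ_1) = -3
Natural end conditions: σ_0 = σ_3 = 0.
Solving the tridiagonal system: σ_0 = 0, σ_1 = -11/10, σ_2 = -1/10, σ_3 = 0.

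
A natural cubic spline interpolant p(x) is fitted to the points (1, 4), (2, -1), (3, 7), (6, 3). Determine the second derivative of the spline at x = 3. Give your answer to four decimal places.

-9.7419

Let M_i = p''(x_i). Step sizes h_i = 1, 1, 3; slopes of the chords Δ_i = (y_(i+1) - y_i)/h_i = -5, 8, -4/3.
  1·M_0 + 4·M_1 + 1·M_2 = 6(Δ_1 - Δ_0) = 78
  1·M_1 + 8·M_2 + 3·M_3 = 6(Δ_2 - Δ_1) = -56
Natural end conditions: M_0 = M_3 = 0.
Solving: M_0 = 0, M_1 = 680/31, M_2 = -302/31, M_3 = 0.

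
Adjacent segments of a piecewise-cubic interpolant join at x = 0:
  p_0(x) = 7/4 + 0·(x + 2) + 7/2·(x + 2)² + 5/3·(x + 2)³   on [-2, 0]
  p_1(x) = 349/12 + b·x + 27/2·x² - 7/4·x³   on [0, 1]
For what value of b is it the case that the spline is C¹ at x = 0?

34

p_0'(x) = 0 + 7·(x + 2) + 5·(x + 2)², so p_0'(0) = 34. On the right, p_1'(0) = b, so b = 34.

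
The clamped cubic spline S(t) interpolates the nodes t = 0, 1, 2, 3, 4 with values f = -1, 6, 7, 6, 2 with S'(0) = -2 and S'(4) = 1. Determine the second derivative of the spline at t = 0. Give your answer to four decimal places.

36.6429

Write σ_i for S''(x_i). With h_i = 1, 1, 1, 1 and divided differences Δ_i = 7, 1, -1, -4, the continuity of S' gives the tridiagonal system
  1·σ_0 + 4·σ_1 + 1·σ_2 = 6(Δ_1 - Δ_0) = -36
  1·σ_1 + 4·σ_2 + 1·σ_3 = 6(Δ_2 - Δ_1) = -12
  1·σ_2 + 4·σ_3 + 1·σ_4 = 6(Δ_3 - Δ_2) = -18
Clamped end conditions give two more equations: 2h_0·σ_0 + h_0·σ_1 = 6(Δ_0 - S'(0)) = 54 and h_3·σ_3 + 2h_3·σ_4 = 6(S'(4) - Δ_3) = 30.
Forward elimination and back-substitution give σ_0 = 513/14, σ_1 = -135/7, σ_2 = 9/2, σ_3 = -75/7, σ_4 = 285/14.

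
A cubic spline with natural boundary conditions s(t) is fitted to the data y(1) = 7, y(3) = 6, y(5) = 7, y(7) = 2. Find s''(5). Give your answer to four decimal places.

With σ_i denoting the second derivative at x_i, h_i = 2, 2, 2, and Δ_i = (y_(i+1) − y_i)/h_i = -1/2, 1/2, -5/2:
  2·σ_0 + 8·σ_1 + 2·σ_2 = 6(Δ_1 - Δ_0) = 6
  2·σ_1 + 8·σ_2 + 2·σ_3 = 6(Δ_2 - Δ_1) = -18
Natural end conditions: σ_0 = σ_3 = 0.
Solving the tridiagonal system: σ_0 = 0, σ_1 = 7/5, σ_2 = -13/5, σ_3 = 0.

-2.6000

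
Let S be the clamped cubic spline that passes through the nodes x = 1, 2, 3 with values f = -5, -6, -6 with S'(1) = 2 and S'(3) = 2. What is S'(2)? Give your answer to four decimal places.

Put M_i = S'' at the i-th knot. Here h = (1, 1) and Δ = (-1, 0), so the interior equations h_(i-1)·M_(i-1) + 2(h_(i-1)+h_i)·M_i + h_i·M_(i+1) = 6(Δ_i − Δ_(i-1)) read
  1·M_0 + 4·M_1 + 1·M_2 = 6(Δ_1 - Δ_0) = 6
Clamped end conditions give two more equations: 2h_0·M_0 + h_0·M_1 = 6(Δ_0 - S'(1)) = -18 and h_1·M_1 + 2h_1·M_2 = 6(S'(3) - Δ_1) = 12.
Forward elimination and back-substitution give M_0 = -21/2, M_1 = 3, M_2 = 9/2.
On [2, 3], S'(x) = b_1 + 2c_1·(x - 2) + 3d_1·(x - 2)² with b_1 = Δ_1 - h_1(2M_1 + M_2)/6 = -7/4, c_1 = M_1/2 = 3/2, d_1 = (M_2 - M_1)/(6h_1) = 1/4. So S'(2) = -7/4.

-1.7500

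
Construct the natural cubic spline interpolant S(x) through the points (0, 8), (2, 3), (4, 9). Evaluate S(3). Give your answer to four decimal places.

Let m_i = S''(x_i). Step sizes h_i = 2, 2; slopes of the chords Δ_i = (y_(i+1) - y_i)/h_i = -5/2, 3.
  2·m_0 + 8·m_1 + 2·m_2 = 6(Δ_1 - Δ_0) = 33
Natural end conditions: m_0 = m_2 = 0.
Solving: m_0 = 0, m_1 = 33/8, m_2 = 0.
On [2, 4], S(x) = 3 + 1/4·(x - 2) + 33/16·(x - 2)² - 11/32·(x - 2)³.
With (x - 2) = 1: S(3) = 159/32.

4.9688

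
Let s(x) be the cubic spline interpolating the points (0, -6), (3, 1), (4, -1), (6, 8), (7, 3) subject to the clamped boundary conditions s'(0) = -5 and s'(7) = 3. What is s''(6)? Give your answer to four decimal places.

-20.1148

Write M_i for s''(x_i). With h_i = 3, 1, 2, 1 and divided differences Δ_i = 7/3, -2, 9/2, -5, the continuity of s' gives the tridiagonal system
  3·M_0 + 8·M_1 + 1·M_2 = 6(Δ_1 - Δ_0) = -26
  1·M_1 + 6·M_2 + 2·M_3 = 6(Δ_2 - Δ_1) = 39
  2·M_2 + 6·M_3 + 1·M_4 = 6(Δ_3 - Δ_2) = -57
Clamped end conditions give two more equations: 2h_0·M_0 + h_0·M_1 = 6(Δ_0 - s'(0)) = 44 and h_3·M_3 + 2h_3·M_4 = 6(s'(7) - Δ_3) = 48.
Solving: M_0 = 8905/732, M_1 = -1179/122, M_2 = 3615/244, M_3 = -1227/61, M_4 = 4155/122.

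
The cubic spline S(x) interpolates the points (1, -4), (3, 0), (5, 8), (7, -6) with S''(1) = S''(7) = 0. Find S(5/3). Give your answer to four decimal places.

With M_i denoting the second derivative at x_i, h_i = 2, 2, 2, and Δ_i = (y_(i+1) − y_i)/h_i = 2, 4, -7:
  2·M_0 + 8·M_1 + 2·M_2 = 6(Δ_1 - Δ_0) = 12
  2·M_1 + 8·M_2 + 2·M_3 = 6(Δ_2 - Δ_1) = -66
Natural end conditions: M_0 = M_3 = 0.
Forward elimination and back-substitution give M_0 = 0, M_1 = 19/5, M_2 = -46/5, M_3 = 0.
On [1, 3], S(x) = -4 + 11/15·(x - 1) + 0·(x - 1)² + 19/60·(x - 1)³.
With (x - 1) = 2/3: S(5/3) = -1384/405.

-3.4173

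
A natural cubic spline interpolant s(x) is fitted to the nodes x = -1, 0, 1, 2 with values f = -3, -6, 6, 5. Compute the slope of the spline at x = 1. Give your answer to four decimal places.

7.9333

Write M_i for s''(x_i). With h_i = 1, 1, 1 and divided differences Δ_i = -3, 12, -1, the continuity of s' gives the tridiagonal system
  1·M_0 + 4·M_1 + 1·M_2 = 6(Δ_1 - Δ_0) = 90
  1·M_1 + 4·M_2 + 1·M_3 = 6(Δ_2 - Δ_1) = -78
Natural end conditions: M_0 = M_3 = 0.
Hence M_0 = 0, M_1 = 146/5, M_2 = -134/5, M_3 = 0.
On [1, 2], s'(x) = b_2 + 2c_2·(x - 1) + 3d_2·(x - 1)² with b_2 = Δ_2 - h_2(2M_2 + M_3)/6 = 119/15, c_2 = M_2/2 = -67/5, d_2 = (M_3 - M_2)/(6h_2) = 67/15. So s'(1) = 119/15.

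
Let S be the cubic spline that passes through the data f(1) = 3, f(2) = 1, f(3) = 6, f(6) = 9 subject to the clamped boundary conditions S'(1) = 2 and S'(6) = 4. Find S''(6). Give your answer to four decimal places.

Let σ_i = S''(x_i). Step sizes h_i = 1, 1, 3; slopes of the chords Δ_i = (y_(i+1) - y_i)/h_i = -2, 5, 1.
  1·σ_0 + 4·σ_1 + 1·σ_2 = 6(Δ_1 - Δ_0) = 42
  1·σ_1 + 8·σ_2 + 3·σ_3 = 6(Δ_2 - Δ_1) = -24
Clamped end conditions give two more equations: 2h_0·σ_0 + h_0·σ_1 = 6(Δ_0 - S'(1)) = -24 and h_2·σ_2 + 2h_2·σ_3 = 6(S'(6) - Δ_2) = 18.
Solving: σ_0 = -604/29, σ_1 = 512/29, σ_2 = -226/29, σ_3 = 200/29.

6.8966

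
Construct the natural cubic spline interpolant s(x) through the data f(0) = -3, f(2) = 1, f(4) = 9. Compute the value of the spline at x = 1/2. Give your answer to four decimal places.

Let M_i = s''(x_i). Step sizes h_i = 2, 2; slopes of the chords Δ_i = (y_(i+1) - y_i)/h_i = 2, 4.
  2·M_0 + 8·M_1 + 2·M_2 = 6(Δ_1 - Δ_0) = 12
Natural end conditions: M_0 = M_2 = 0.
Forward elimination and back-substitution give M_0 = 0, M_1 = 3/2, M_2 = 0.
On [0, 2], s(x) = -3 + 3/2·x + 0·x² + 1/8·x³.
With x = 1/2: s(1/2) = -143/64.

-2.2344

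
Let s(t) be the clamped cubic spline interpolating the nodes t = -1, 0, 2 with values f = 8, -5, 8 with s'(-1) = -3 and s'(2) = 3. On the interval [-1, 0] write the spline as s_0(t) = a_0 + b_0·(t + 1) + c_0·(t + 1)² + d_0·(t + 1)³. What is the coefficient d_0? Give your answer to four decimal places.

13.7500

Write M_i for s''(x_i). With h_i = 1, 2 and divided differences Δ_i = -13, 13/2, the continuity of s' gives the tridiagonal system
  1·M_0 + 6·M_1 + 2·M_2 = 6(Δ_1 - Δ_0) = 117
Clamped end conditions give two more equations: 2h_0·M_0 + h_0·M_1 = 6(Δ_0 - s'(-1)) = -60 and h_1·M_1 + 2h_1·M_2 = 6(s'(2) - Δ_1) = -21.
Forward elimination and back-substitution give M_0 = -95/2, M_1 = 35, M_2 = -91/4.
On [-1, 0], with s_0(t) = a_0 + b_0·(t + 1) + c_0·(t + 1)² + d_0·(t + 1)³: c_0 = M_0/2 = -95/4, d_0 = (M_1 - M_0)/(6h_0) = 55/4, b_0 = Δ_0 - h_0(2M_0 + M_1)/6 = -3.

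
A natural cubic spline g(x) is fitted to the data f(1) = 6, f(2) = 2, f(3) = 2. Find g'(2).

-2

Put M_i = g'' at the i-th knot. Here h = (1, 1) and Δ = (-4, 0), so the interior equations h_(i-1)·M_(i-1) + 2(h_(i-1)+h_i)·M_i + h_i·M_(i+1) = 6(Δ_i − Δ_(i-1)) read
  1·M_0 + 4·M_1 + 1·M_2 = 6(Δ_1 - Δ_0) = 24
Natural end conditions: M_0 = M_2 = 0.
Solving: M_0 = 0, M_1 = 6, M_2 = 0.
On [2, 3], g'(x) = b_1 + 2c_1·(x - 2) + 3d_1·(x - 2)² with b_1 = Δ_1 - h_1(2M_1 + M_2)/6 = -2, c_1 = M_1/2 = 3, d_1 = (M_2 - M_1)/(6h_1) = -1. So g'(2) = -2.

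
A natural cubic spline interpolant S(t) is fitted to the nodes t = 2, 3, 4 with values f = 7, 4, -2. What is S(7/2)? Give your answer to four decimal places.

1.2813

Write m_i for S''(x_i). With h_i = 1, 1 and divided differences Δ_i = -3, -6, the continuity of S' gives the tridiagonal system
  1·m_0 + 4·m_1 + 1·m_2 = 6(Δ_1 - Δ_0) = -18
Natural end conditions: m_0 = m_2 = 0.
Hence m_0 = 0, m_1 = -9/2, m_2 = 0.
On [3, 4], S(t) = 4 - 9/2·(t - 3) - 9/4·(t - 3)² + 3/4·(t - 3)³.
With (t - 3) = 1/2: S(7/2) = 41/32.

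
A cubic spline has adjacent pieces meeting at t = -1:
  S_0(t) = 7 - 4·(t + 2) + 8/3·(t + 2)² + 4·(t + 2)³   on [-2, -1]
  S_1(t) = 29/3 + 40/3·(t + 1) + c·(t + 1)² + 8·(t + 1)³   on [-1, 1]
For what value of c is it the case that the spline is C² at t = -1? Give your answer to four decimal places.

S_0''(t) = 16/3 + 24·(t + 2), so S_0''(-1) = 88/3. On the right, S_1''(-1) = 2c, so c = 44/3.

14.6667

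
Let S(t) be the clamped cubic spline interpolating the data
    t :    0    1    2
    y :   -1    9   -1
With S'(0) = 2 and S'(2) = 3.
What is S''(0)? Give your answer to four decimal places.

Let m_i = S''(x_i). Step sizes h_i = 1, 1; slopes of the chords Δ_i = (y_(i+1) - y_i)/h_i = 10, -10.
  1·m_0 + 4·m_1 + 1·m_2 = 6(Δ_1 - Δ_0) = -120
Clamped end conditions give two more equations: 2h_0·m_0 + h_0·m_1 = 6(Δ_0 - S'(0)) = 48 and h_1·m_1 + 2h_1·m_2 = 6(S'(2) - Δ_1) = 78.
Forward elimination and back-substitution give m_0 = 109/2, m_1 = -61, m_2 = 139/2.

54.5000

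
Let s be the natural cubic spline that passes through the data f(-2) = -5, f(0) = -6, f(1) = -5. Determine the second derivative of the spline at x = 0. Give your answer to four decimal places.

Let σ_i = s''(x_i). Step sizes h_i = 2, 1; slopes of the chords Δ_i = (y_(i+1) - y_i)/h_i = -1/2, 1.
  2·σ_0 + 6·σ_1 + 1·σ_2 = 6(Δ_1 - Δ_0) = 9
Natural end conditions: σ_0 = σ_2 = 0.
Solving the tridiagonal system: σ_0 = 0, σ_1 = 3/2, σ_2 = 0.

1.5000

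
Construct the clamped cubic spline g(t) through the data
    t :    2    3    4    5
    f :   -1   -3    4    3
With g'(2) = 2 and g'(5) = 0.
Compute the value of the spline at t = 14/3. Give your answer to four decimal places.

Let M_i = g''(x_i). Step sizes h_i = 1, 1, 1; slopes of the chords Δ_i = (y_(i+1) - y_i)/h_i = -2, 7, -1.
  1·M_0 + 4·M_1 + 1·M_2 = 6(Δ_1 - Δ_0) = 54
  1·M_1 + 4·M_2 + 1·M_3 = 6(Δ_2 - Δ_1) = -48
Clamped end conditions give two more equations: 2h_0·M_0 + h_0·M_1 = 6(Δ_0 - g'(2)) = -24 and h_2·M_2 + 2h_2·M_3 = 6(g'(5) - Δ_2) = 6.
Forward elimination and back-substitution give M_0 = -368/15, M_1 = 376/15, M_2 = -326/15, M_3 = 208/15.
On [4, 5], g(t) = 4 + 59/15·(t - 4) - 163/15·(t - 4)² + 89/15·(t - 4)³.
With (t - 4) = 2/3: g(14/3) = 1438/405.

3.5506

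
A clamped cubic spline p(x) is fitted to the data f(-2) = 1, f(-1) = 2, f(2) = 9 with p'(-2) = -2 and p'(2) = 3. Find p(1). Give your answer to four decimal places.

6.3796

Let M_i = p''(x_i). Step sizes h_i = 1, 3; slopes of the chords Δ_i = (y_(i+1) - y_i)/h_i = 1, 7/3.
  1·M_0 + 8·M_1 + 3·M_2 = 6(Δ_1 - Δ_0) = 8
Clamped end conditions give two more equations: 2h_0·M_0 + h_0·M_1 = 6(Δ_0 - p'(-2)) = 18 and h_1·M_1 + 2h_1·M_2 = 6(p'(2) - Δ_1) = 4.
Hence M_0 = 37/4, M_1 = -1/2, M_2 = 11/12.
On [-1, 2], p(x) = 2 + 19/8·(x + 1) - 1/4·(x + 1)² + 17/216·(x + 1)³.
With (x + 1) = 2: p(1) = 689/108.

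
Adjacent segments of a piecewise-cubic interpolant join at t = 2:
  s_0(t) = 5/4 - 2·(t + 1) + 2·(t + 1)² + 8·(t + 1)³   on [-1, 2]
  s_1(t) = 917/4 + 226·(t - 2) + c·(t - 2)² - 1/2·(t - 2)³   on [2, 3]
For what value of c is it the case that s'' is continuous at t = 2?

s_0''(t) = 4 + 48·(t + 1), so s_0''(2) = 148. On the right, s_1''(2) = 2c, so c = 74.

74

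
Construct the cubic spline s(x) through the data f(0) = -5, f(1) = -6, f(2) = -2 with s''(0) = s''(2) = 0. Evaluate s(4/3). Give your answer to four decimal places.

-5.1296

With m_i denoting the second derivative at x_i, h_i = 1, 1, and Δ_i = (y_(i+1) − y_i)/h_i = -1, 4:
  1·m_0 + 4·m_1 + 1·m_2 = 6(Δ_1 - Δ_0) = 30
Natural end conditions: m_0 = m_2 = 0.
Solving: m_0 = 0, m_1 = 15/2, m_2 = 0.
On [1, 2], s(x) = -6 + 3/2·(x - 1) + 15/4·(x - 1)² - 5/4·(x - 1)³.
With (x - 1) = 1/3: s(4/3) = -277/54.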